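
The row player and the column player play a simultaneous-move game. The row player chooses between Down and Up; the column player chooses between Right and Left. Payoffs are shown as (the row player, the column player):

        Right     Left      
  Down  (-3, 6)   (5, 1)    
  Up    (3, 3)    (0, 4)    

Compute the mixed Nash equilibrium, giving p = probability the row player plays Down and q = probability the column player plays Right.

The row player's mix must leave the column player indifferent between Right and Left.
  the column player's payoff to Right: p·6 + (1−p)·3 = 3p + 3
  the column player's payoff to Left: p·1 + (1−p)·4 = -3p + 4
  3p + 3 = -3p + 4  ⇒  6p = 1  ⇒  p = 1/6.
Set the row player's expected payoff from Down equal to that from Up:
  the row player's payoff from Down: q·(-3) + (1−q)·5 = -8q + 5
  the row player's payoff from Up: q·3 + (1−q)·0 = 3q
  -8q + 5 = 3q  ⇒  -11q = -5  ⇒  q = 5/11.

p = 1/6, q = 5/11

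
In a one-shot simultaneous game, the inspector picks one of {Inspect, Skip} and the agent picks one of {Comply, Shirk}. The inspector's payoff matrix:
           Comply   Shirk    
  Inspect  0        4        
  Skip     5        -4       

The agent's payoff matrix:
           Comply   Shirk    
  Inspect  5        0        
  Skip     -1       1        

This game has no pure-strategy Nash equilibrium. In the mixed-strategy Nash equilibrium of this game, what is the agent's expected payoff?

The agent's indifference between Comply and Shirk determines the inspector's mixing probability p:
  the agent's expected payoff from Comply: p·5 + (1−p)·(-1) = 6p - 1
  the agent's expected payoff from Shirk: p·0 + (1−p)·1 = -p + 1
  6p - 1 = -p + 1  ⇒  7p = 2  ⇒  p = 2/7.
At equilibrium the agent is indifferent across columns, so the agent's payoff equals the payoff from Comply: (2/7)·5 + (5/7)·(-1) = 5/7.

5/7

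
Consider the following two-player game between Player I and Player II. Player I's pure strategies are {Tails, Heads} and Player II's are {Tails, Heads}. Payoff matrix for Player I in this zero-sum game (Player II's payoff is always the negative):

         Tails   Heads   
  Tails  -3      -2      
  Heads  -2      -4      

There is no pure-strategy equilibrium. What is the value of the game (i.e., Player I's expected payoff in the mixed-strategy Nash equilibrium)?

v = -8/3

In a mixed equilibrium Player I is indifferent between Tails and Heads; this condition fixes q.
  Player I's payoff from Tails: q·(-3) + (1−q)·(-2) = -q - 2
  Player I's payoff from Heads: q·(-2) + (1−q)·(-4) = 2q - 4
  -q - 2 = 2q - 4  ⇒  -3q = -2  ⇒  q = 2/3.
The value is Player I's expected payoff against this mix (using Tails): (2/3)·(-3) + (1/3)·(-2) = -8/3.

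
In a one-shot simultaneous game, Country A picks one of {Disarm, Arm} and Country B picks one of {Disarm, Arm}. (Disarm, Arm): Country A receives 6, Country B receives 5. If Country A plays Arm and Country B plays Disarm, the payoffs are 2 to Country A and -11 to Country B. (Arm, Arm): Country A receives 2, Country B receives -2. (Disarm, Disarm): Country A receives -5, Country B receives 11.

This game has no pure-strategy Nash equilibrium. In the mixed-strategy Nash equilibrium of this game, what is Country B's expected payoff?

Country A's mix must leave Country B indifferent between Disarm and Arm.
  Country B's payoff from Disarm: p·11 + (1−p)·(-11) = 22p - 11
  Country B's payoff from Arm: p·5 + (1−p)·(-2) = 7p - 2
  22p - 11 = 7p - 2  ⇒  15p = 9  ⇒  p = 3/5.
At equilibrium Country B is indifferent across columns, so Country B's payoff equals the payoff from Disarm: (3/5)·11 + (2/5)·(-11) = 11/5.

11/5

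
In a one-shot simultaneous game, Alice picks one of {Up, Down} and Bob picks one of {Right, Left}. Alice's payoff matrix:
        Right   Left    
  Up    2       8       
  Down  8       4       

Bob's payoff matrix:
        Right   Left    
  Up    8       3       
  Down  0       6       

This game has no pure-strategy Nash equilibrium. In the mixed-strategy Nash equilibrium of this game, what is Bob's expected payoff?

For Bob to be willing to mix, Bob must be indifferent between Right and Left, which pins down Alice's mix.
  Bob's payoff to Right: p·8 + (1−p)·0 = 8p
  Bob's payoff to Left: p·3 + (1−p)·6 = -3p + 6
  8p = -3p + 6  ⇒  11p = 6  ⇒  p = 6/11.
At equilibrium Bob is indifferent across columns, so Bob's payoff equals the payoff from Right: (6/11)·8 + (5/11)·0 = 48/11.

48/11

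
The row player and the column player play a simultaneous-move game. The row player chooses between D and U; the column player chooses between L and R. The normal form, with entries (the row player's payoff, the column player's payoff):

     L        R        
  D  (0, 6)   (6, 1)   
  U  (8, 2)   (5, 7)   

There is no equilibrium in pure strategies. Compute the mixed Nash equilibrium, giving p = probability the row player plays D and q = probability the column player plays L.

The row player's mix must leave the column player indifferent between L and R.
  the column player's payoff from L: p·6 + (1−p)·2 = 4p + 2
  the column player's payoff from R: p·1 + (1−p)·7 = -6p + 7
  4p + 2 = -6p + 7  ⇒  10p = 5  ⇒  p = 1/2.
In a mixed equilibrium the row player is indifferent between D and U; this condition fixes q.
  the row player's expected payoff from D: q·0 + (1−q)·6 = -6q + 6
  the row player's expected payoff from U: q·8 + (1−q)·5 = 3q + 5
  -6q + 6 = 3q + 5  ⇒  -9q = -1  ⇒  q = 1/9.

p = 1/2, q = 1/9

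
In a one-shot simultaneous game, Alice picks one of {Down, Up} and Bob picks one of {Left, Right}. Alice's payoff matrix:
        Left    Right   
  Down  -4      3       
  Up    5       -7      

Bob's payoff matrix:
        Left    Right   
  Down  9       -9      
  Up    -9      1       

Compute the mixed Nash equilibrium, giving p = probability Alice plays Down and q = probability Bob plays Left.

In a mixed equilibrium Bob is indifferent between Left and Right; this condition fixes p.
  Bob's payoff to Left: p·9 + (1−p)·(-9) = 18p - 9
  Bob's payoff to Right: p·(-9) + (1−p)·1 = -10p + 1
  18p - 9 = -10p + 1  ⇒  28p = 10  ⇒  p = 5/14.
Bob's mix must leave Alice indifferent between Down and Up.
  Alice's expected payoff from Down: q·(-4) + (1−q)·3 = -7q + 3
  Alice's expected payoff from Up: q·5 + (1−q)·(-7) = 12q - 7
  -7q + 3 = 12q - 7  ⇒  -19q = -10  ⇒  q = 10/19.

p = 5/14, q = 10/19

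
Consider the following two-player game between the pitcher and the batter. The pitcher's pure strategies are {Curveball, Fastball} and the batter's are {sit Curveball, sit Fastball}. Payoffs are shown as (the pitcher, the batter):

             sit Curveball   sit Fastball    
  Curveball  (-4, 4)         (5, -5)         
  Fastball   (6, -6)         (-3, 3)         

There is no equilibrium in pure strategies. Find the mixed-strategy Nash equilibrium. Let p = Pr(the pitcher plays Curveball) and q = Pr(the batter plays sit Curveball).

p = 1/2, q = 4/9

The batter's indifference between sit Curveball and sit Fastball determines the pitcher's mixing probability p:
  the batter's payoff to sit Curveball: p·4 + (1−p)·(-6) = 10p - 6
  the batter's payoff to sit Fastball: p·(-5) + (1−p)·3 = -8p + 3
  10p - 6 = -8p + 3  ⇒  18p = 9  ⇒  p = 1/2.
The batter's mix must leave the pitcher indifferent between Curveball and Fastball.
  the pitcher's expected payoff from Curveball: q·(-4) + (1−q)·5 = -9q + 5
  the pitcher's expected payoff from Fastball: q·6 + (1−q)·(-3) = 9q - 3
  -9q + 5 = 9q - 3  ⇒  -18q = -8  ⇒  q = 4/9.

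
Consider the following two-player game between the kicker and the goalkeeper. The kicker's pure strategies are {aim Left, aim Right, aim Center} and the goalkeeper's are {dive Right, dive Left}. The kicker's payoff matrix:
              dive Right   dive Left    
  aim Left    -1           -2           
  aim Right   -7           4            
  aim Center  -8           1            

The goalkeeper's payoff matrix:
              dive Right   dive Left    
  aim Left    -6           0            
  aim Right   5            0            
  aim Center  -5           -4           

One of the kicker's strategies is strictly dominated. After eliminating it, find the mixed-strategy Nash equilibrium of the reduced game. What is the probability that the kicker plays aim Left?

p = 5/11

The kicker's strategy aim Center is strictly dominated by aim Right: -7 > -8 and 4 > 1. Eliminate aim Center.
The kicker's mix must leave the goalkeeper indifferent between dive Right and dive Left.
  the goalkeeper's expected payoff from dive Right: p·(-6) + (1−p)·5 = -11p + 5
  the goalkeeper's expected payoff from dive Left: p·0 + (1−p)·0 = 0
  -11p + 5 = 0  ⇒  -11p = -5  ⇒  p = 5/11.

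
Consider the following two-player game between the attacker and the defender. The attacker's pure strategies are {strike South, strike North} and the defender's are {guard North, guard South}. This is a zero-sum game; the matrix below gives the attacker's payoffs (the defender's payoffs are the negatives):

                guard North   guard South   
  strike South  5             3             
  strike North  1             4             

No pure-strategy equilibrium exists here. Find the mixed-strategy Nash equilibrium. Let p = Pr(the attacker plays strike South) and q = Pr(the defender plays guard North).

p = 3/5, q = 1/5

The attacker's mix must leave the defender indifferent between guard North and guard South.
  the defender's payoff to guard North: p·(-5) + (1−p)·(-1) = -4p - 1
  the defender's payoff to guard South: p·(-3) + (1−p)·(-4) = p - 4
  -4p - 1 = p - 4  ⇒  -5p = -3  ⇒  p = 3/5.
Set the attacker's expected payoff from strike South equal to that from strike North:
  the attacker's payoff to strike South: q·5 + (1−q)·3 = 2q + 3
  the attacker's payoff to strike North: q·1 + (1−q)·4 = -3q + 4
  2q + 3 = -3q + 4  ⇒  5q = 1  ⇒  q = 1/5.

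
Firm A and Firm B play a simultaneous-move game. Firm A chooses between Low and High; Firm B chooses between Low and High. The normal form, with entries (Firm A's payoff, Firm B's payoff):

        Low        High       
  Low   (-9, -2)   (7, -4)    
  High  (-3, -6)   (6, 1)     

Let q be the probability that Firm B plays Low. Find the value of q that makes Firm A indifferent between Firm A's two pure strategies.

For Firm A to be willing to mix, Firm A must be indifferent between Low and High, which pins down Firm B's mix.
  Firm A's payoff from Low: q·(-9) + (1−q)·7 = -16q + 7
  Firm A's payoff from High: q·(-3) + (1−q)·6 = -9q + 6
  -16q + 7 = -9q + 6  ⇒  -7q = -1  ⇒  q = 1/7.

q = 1/7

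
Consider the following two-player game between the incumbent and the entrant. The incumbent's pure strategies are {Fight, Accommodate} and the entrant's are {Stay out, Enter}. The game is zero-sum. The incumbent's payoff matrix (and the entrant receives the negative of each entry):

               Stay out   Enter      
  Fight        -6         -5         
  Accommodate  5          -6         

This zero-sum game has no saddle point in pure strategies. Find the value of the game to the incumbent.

The entrant's mix must leave the incumbent indifferent between Fight and Accommodate.
  the incumbent's payoff from Fight: q·(-6) + (1−q)·(-5) = -q - 5
  the incumbent's payoff from Accommodate: q·5 + (1−q)·(-6) = 11q - 6
  -q - 5 = 11q - 6  ⇒  -12q = -1  ⇒  q = 1/12.
The value is the incumbent's expected payoff against this mix (using Fight): (1/12)·(-6) + (11/12)·(-5) = -61/12.

v = -61/12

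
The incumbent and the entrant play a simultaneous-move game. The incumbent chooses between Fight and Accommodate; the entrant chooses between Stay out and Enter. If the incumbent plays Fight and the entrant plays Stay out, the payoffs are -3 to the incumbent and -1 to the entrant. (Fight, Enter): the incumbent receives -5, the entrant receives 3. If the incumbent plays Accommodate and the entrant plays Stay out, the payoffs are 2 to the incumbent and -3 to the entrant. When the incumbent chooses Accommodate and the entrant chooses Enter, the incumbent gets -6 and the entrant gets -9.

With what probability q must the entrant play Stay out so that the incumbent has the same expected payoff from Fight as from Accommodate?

q = 1/6

The entrant's mix must leave the incumbent indifferent between Fight and Accommodate.
  the incumbent's expected payoff from Fight: q·(-3) + (1−q)·(-5) = 2q - 5
  the incumbent's expected payoff from Accommodate: q·2 + (1−q)·(-6) = 8q - 6
  2q - 5 = 8q - 6  ⇒  -6q = -1  ⇒  q = 1/6.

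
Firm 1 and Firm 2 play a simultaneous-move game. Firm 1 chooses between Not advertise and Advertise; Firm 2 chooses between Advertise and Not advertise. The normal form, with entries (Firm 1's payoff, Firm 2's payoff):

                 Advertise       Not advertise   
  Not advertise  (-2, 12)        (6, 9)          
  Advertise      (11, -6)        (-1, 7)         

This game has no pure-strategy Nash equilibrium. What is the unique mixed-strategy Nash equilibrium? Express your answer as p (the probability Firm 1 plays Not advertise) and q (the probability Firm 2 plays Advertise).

Set Firm 2's expected payoff from Advertise equal to that from Not advertise:
  Firm 2's expected payoff from Advertise: p·12 + (1−p)·(-6) = 18p - 6
  Firm 2's expected payoff from Not advertise: p·9 + (1−p)·7 = 2p + 7
  18p - 6 = 2p + 7  ⇒  16p = 13  ⇒  p = 13/16.
For Firm 1 to be willing to mix, Firm 1 must be indifferent between Not advertise and Advertise, which pins down Firm 2's mix.
  Firm 1's payoff to Not advertise: q·(-2) + (1−q)·6 = -8q + 6
  Firm 1's payoff to Advertise: q·11 + (1−q)·(-1) = 12q - 1
  -8q + 6 = 12q - 1  ⇒  -20q = -7  ⇒  q = 7/20.

p = 13/16, q = 7/20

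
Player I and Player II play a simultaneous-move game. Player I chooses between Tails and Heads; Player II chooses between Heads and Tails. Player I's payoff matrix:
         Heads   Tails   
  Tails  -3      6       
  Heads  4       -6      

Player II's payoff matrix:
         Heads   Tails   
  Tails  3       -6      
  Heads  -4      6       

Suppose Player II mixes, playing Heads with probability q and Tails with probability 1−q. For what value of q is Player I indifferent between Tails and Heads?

q = 12/19

For Player I to be willing to mix, Player I must be indifferent between Tails and Heads, which pins down Player II's mix.
  Player I's payoff from Tails: q·(-3) + (1−q)·6 = -9q + 6
  Player I's payoff from Heads: q·4 + (1−q)·(-6) = 10q - 6
  -9q + 6 = 10q - 6  ⇒  -19q = -12  ⇒  q = 12/19.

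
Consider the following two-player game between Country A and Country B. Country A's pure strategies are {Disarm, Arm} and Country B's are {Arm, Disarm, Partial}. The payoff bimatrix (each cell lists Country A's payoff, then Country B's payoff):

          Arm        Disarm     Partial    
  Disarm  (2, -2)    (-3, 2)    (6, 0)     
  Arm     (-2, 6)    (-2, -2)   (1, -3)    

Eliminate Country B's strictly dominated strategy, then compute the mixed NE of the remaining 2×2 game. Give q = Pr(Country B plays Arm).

Country B's strategy Partial is strictly dominated by Disarm: 2 > 0 and -2 > -3. Eliminate Partial.
For Country A to be willing to mix, Country A must be indifferent between Disarm and Arm, which pins down Country B's mix.
  Country A's payoff to Disarm: q·2 + (1−q)·(-3) = 5q - 3
  Country A's payoff to Arm: q·(-2) + (1−q)·(-2) = -2
  5q - 3 = -2  ⇒  5q = 1  ⇒  q = 1/5.

q = 1/5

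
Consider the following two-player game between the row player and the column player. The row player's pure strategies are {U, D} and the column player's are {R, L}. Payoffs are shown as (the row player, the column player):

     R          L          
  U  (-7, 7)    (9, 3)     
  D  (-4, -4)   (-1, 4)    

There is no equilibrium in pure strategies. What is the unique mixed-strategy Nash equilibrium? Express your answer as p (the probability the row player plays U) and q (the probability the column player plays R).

The column player's indifference between R and L determines the row player's mixing probability p:
  the column player's payoff to R: p·7 + (1−p)·(-4) = 11p - 4
  the column player's payoff to L: p·3 + (1−p)·4 = -p + 4
  11p - 4 = -p + 4  ⇒  12p = 8  ⇒  p = 2/3.
In a mixed equilibrium the row player is indifferent between U and D; this condition fixes q.
  the row player's expected payoff from U: q·(-7) + (1−q)·9 = -16q + 9
  the row player's expected payoff from D: q·(-4) + (1−q)·(-1) = -3q - 1
  -16q + 9 = -3q - 1  ⇒  -13q = -10  ⇒  q = 10/13.

p = 2/3, q = 10/13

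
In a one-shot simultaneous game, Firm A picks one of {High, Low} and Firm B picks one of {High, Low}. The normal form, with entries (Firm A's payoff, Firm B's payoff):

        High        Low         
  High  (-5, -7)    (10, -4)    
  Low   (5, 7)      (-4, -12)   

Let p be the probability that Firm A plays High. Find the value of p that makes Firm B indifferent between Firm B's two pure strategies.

p = 19/22

Firm A's mix must leave Firm B indifferent between High and Low.
  Firm B's payoff to High: p·(-7) + (1−p)·7 = -14p + 7
  Firm B's payoff to Low: p·(-4) + (1−p)·(-12) = 8p - 12
  -14p + 7 = 8p - 12  ⇒  -22p = -19  ⇒  p = 19/22.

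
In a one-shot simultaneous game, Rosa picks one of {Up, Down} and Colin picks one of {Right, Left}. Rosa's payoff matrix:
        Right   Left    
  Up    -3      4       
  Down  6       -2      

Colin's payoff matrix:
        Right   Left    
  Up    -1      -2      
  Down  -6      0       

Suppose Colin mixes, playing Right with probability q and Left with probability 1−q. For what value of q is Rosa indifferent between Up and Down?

q = 2/5

Colin's mix must leave Rosa indifferent between Up and Down.
  Rosa's expected payoff from Up: q·(-3) + (1−q)·4 = -7q + 4
  Rosa's expected payoff from Down: q·6 + (1−q)·(-2) = 8q - 2
  -7q + 4 = 8q - 2  ⇒  -15q = -6  ⇒  q = 2/5.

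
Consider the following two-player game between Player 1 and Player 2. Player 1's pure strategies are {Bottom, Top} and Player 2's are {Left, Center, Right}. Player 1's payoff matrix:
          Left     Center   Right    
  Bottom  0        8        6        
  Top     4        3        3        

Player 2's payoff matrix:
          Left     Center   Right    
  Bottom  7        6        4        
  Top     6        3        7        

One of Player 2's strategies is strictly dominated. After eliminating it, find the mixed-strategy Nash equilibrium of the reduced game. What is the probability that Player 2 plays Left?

Player 2's strategy Center is strictly dominated by Left: 7 > 6 and 6 > 3. Eliminate Center.
For Player 1 to be willing to mix, Player 1 must be indifferent between Bottom and Top, which pins down Player 2's mix.
  Player 1's payoff to Bottom: q·0 + (1−q)·6 = -6q + 6
  Player 1's payoff to Top: q·4 + (1−q)·3 = q + 3
  -6q + 6 = q + 3  ⇒  -7q = -3  ⇒  q = 3/7.

q = 3/7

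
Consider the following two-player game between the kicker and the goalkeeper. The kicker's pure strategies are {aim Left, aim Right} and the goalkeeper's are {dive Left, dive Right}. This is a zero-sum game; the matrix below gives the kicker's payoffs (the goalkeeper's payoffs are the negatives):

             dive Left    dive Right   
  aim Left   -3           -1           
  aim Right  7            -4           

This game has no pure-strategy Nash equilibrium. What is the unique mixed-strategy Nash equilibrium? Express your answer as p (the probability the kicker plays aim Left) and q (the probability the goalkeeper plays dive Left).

p = 11/13, q = 3/13

In a mixed equilibrium the goalkeeper is indifferent between dive Left and dive Right; this condition fixes p.
  the goalkeeper's expected payoff from dive Left: p·3 + (1−p)·(-7) = 10p - 7
  the goalkeeper's expected payoff from dive Right: p·1 + (1−p)·4 = -3p + 4
  10p - 7 = -3p + 4  ⇒  13p = 11  ⇒  p = 11/13.
For the kicker to be willing to mix, the kicker must be indifferent between aim Left and aim Right, which pins down the goalkeeper's mix.
  the kicker's payoff from aim Left: q·(-3) + (1−q)·(-1) = -2q - 1
  the kicker's payoff from aim Right: q·7 + (1−q)·(-4) = 11q - 4
  -2q - 1 = 11q - 4  ⇒  -13q = -3  ⇒  q = 3/13.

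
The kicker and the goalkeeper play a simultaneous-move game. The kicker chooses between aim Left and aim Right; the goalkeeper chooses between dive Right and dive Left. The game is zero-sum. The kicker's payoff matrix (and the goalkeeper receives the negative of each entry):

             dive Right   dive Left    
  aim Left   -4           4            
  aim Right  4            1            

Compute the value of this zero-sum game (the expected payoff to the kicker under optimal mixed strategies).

v = 20/11

Set the kicker's expected payoff from aim Left equal to that from aim Right:
  the kicker's expected payoff from aim Left: q·(-4) + (1−q)·4 = -8q + 4
  the kicker's expected payoff from aim Right: q·4 + (1−q)·1 = 3q + 1
  -8q + 4 = 3q + 1  ⇒  -11q = -3  ⇒  q = 3/11.
The value is the kicker's expected payoff against this mix (using aim Left): (3/11)·(-4) + (8/11)·4 = 20/11.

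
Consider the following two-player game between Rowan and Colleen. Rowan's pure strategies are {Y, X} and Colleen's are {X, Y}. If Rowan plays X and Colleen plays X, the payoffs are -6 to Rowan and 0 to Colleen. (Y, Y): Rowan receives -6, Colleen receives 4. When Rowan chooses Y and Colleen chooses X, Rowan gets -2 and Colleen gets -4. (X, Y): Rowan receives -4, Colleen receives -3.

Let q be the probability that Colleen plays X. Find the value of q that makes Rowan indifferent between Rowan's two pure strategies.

q = 1/3

In a mixed equilibrium Rowan is indifferent between Y and X; this condition fixes q.
  Rowan's payoff from Y: q·(-2) + (1−q)·(-6) = 4q - 6
  Rowan's payoff from X: q·(-6) + (1−q)·(-4) = -2q - 4
  4q - 6 = -2q - 4  ⇒  6q = 2  ⇒  q = 1/3.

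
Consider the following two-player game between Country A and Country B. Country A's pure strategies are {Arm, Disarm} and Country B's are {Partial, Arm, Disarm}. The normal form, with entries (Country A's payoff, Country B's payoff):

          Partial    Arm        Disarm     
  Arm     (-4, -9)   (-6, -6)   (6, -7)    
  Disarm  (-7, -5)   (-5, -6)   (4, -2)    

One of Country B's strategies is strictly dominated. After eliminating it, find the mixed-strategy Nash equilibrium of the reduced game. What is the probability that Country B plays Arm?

Country B's strategy Partial is strictly dominated by Disarm: -7 > -9 and -2 > -5. Eliminate Partial.
For Country A to be willing to mix, Country A must be indifferent between Arm and Disarm, which pins down Country B's mix.
  Country A's payoff from Arm: q·(-6) + (1−q)·6 = -12q + 6
  Country A's payoff from Disarm: q·(-5) + (1−q)·4 = -9q + 4
  -12q + 6 = -9q + 4  ⇒  -3q = -2  ⇒  q = 2/3.

q = 2/3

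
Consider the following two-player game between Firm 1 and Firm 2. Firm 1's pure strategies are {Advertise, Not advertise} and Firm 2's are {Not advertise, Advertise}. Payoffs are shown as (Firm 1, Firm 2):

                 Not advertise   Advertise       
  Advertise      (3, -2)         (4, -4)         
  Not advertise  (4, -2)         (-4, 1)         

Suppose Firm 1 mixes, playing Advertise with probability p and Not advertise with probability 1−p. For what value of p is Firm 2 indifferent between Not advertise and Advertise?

p = 3/5

For Firm 2 to be willing to mix, Firm 2 must be indifferent between Not advertise and Advertise, which pins down Firm 1's mix.
  Firm 2's payoff to Not advertise: p·(-2) + (1−p)·(-2) = -2
  Firm 2's payoff to Advertise: p·(-4) + (1−p)·1 = -5p + 1
  -2 = -5p + 1  ⇒  5p = 3  ⇒  p = 3/5.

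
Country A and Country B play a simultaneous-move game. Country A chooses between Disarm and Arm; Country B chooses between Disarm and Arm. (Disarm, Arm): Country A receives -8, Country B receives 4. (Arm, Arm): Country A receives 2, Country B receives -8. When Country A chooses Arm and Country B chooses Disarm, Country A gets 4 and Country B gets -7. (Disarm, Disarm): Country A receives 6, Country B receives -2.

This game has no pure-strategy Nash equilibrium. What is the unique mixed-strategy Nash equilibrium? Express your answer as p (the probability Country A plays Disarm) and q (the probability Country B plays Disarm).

Set Country B's expected payoff from Disarm equal to that from Arm:
  Country B's expected payoff from Disarm: p·(-2) + (1−p)·(-7) = 5p - 7
  Country B's expected payoff from Arm: p·4 + (1−p)·(-8) = 12p - 8
  5p - 7 = 12p - 8  ⇒  -7p = -1  ⇒  p = 1/7.
In a mixed equilibrium Country A is indifferent between Disarm and Arm; this condition fixes q.
  Country A's payoff from Disarm: q·6 + (1−q)·(-8) = 14q - 8
  Country A's payoff from Arm: q·4 + (1−q)·2 = 2q + 2
  14q - 8 = 2q + 2  ⇒  12q = 10  ⇒  q = 5/6.

p = 1/7, q = 5/6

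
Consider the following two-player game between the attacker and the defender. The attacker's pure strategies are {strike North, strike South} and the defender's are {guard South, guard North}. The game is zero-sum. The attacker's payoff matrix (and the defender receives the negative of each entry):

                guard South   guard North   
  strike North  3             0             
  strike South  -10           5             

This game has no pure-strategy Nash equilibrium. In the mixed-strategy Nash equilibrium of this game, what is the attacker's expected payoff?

5/6

Set the attacker's expected payoff from strike North equal to that from strike South:
  the attacker's payoff to strike North: q·3 + (1−q)·0 = 3q
  the attacker's payoff to strike South: q·(-10) + (1−q)·5 = -15q + 5
  3q = -15q + 5  ⇒  18q = 5  ⇒  q = 5/18.
At equilibrium the attacker is indifferent across rows, so the attacker's payoff equals the payoff from strike North: (5/18)·3 + (13/18)·0 = 5/6.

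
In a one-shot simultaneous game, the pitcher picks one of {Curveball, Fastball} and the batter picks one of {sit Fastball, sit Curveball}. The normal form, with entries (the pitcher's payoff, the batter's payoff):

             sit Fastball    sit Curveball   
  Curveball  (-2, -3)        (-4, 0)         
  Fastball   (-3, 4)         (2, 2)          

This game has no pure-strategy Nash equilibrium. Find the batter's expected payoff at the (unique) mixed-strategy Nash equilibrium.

6/5

For the batter to be willing to mix, the batter must be indifferent between sit Fastball and sit Curveball, which pins down the pitcher's mix.
  the batter's payoff to sit Fastball: p·(-3) + (1−p)·4 = -7p + 4
  the batter's payoff to sit Curveball: p·0 + (1−p)·2 = -2p + 2
  -7p + 4 = -2p + 2  ⇒  -5p = -2  ⇒  p = 2/5.
At equilibrium the batter is indifferent across columns, so the batter's payoff equals the payoff from sit Fastball: (2/5)·(-3) + (3/5)·4 = 6/5.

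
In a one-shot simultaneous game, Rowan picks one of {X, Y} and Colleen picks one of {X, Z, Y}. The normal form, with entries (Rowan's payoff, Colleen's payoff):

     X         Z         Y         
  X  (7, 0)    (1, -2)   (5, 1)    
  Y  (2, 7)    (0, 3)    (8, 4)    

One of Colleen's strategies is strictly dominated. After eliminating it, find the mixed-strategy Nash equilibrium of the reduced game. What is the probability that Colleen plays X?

Colleen's strategy Z is strictly dominated by Y: 1 > -2 and 4 > 3. Eliminate Z.
For Rowan to be willing to mix, Rowan must be indifferent between X and Y, which pins down Colleen's mix.
  Rowan's payoff to X: q·7 + (1−q)·5 = 2q + 5
  Rowan's payoff to Y: q·2 + (1−q)·8 = -6q + 8
  2q + 5 = -6q + 8  ⇒  8q = 3  ⇒  q = 3/8.

q = 3/8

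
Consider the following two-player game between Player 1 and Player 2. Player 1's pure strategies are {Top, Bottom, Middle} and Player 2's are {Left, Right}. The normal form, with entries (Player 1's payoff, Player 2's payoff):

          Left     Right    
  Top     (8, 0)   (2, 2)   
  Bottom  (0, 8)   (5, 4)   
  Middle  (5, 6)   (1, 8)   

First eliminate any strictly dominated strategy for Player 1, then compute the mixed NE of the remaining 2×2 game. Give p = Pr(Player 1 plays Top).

Player 1's strategy Middle is strictly dominated by Top: 8 > 5 and 2 > 1. Eliminate Middle.
Player 2's indifference between Left and Right determines Player 1's mixing probability p:
  Player 2's payoff to Left: p·0 + (1−p)·8 = -8p + 8
  Player 2's payoff to Right: p·2 + (1−p)·4 = -2p + 4
  -8p + 8 = -2p + 4  ⇒  -6p = -4  ⇒  p = 2/3.

p = 2/3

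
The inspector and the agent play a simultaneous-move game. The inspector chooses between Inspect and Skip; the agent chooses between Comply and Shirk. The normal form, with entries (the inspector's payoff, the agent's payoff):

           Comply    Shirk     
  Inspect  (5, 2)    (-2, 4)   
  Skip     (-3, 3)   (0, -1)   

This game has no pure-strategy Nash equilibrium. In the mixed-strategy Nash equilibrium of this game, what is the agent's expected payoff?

In a mixed equilibrium the agent is indifferent between Comply and Shirk; this condition fixes p.
  the agent's payoff to Comply: p·2 + (1−p)·3 = -p + 3
  the agent's payoff to Shirk: p·4 + (1−p)·(-1) = 5p - 1
  -p + 3 = 5p - 1  ⇒  -6p = -4  ⇒  p = 2/3.
At equilibrium the agent is indifferent across columns, so the agent's payoff equals the payoff from Comply: (2/3)·2 + (1/3)·3 = 7/3.

7/3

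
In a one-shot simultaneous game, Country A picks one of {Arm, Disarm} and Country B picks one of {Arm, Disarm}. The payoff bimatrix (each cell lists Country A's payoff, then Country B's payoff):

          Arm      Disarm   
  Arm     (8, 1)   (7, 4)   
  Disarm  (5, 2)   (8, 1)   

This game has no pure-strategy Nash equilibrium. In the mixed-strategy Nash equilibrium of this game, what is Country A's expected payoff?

29/4

Set Country A's expected payoff from Arm equal to that from Disarm:
  Country A's payoff from Arm: q·8 + (1−q)·7 = q + 7
  Country A's payoff from Disarm: q·5 + (1−q)·8 = -3q + 8
  q + 7 = -3q + 8  ⇒  4q = 1  ⇒  q = 1/4.
At equilibrium Country A is indifferent across rows, so Country A's payoff equals the payoff from Arm: (1/4)·8 + (3/4)·7 = 29/4.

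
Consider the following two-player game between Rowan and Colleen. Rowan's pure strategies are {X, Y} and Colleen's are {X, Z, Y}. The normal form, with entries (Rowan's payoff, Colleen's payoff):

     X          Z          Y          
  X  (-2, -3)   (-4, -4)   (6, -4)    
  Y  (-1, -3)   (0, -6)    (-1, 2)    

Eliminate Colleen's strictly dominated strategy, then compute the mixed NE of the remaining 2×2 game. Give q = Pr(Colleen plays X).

q = 7/8

Colleen's strategy Z is strictly dominated by X: -3 > -4 and -3 > -6. Eliminate Z.
Rowan's indifference between X and Y determines Colleen's mixing probability q:
  Rowan's payoff to X: q·(-2) + (1−q)·6 = -8q + 6
  Rowan's payoff to Y: q·(-1) + (1−q)·(-1) = -1
  -8q + 6 = -1  ⇒  -8q = -7  ⇒  q = 7/8.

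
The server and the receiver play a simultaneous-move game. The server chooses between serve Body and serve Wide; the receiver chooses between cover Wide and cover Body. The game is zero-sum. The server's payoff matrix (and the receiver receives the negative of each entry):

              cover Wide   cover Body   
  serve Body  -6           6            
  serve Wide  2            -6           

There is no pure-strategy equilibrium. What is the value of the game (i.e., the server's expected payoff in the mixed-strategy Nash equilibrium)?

For the server to be willing to mix, the server must be indifferent between serve Body and serve Wide, which pins down the receiver's mix.
  the server's expected payoff from serve Body: q·(-6) + (1−q)·6 = -12q + 6
  the server's expected payoff from serve Wide: q·2 + (1−q)·(-6) = 8q - 6
  -12q + 6 = 8q - 6  ⇒  -20q = -12  ⇒  q = 3/5.
The value is the server's expected payoff against this mix (using serve Body): (3/5)·(-6) + (2/5)·6 = -6/5.

v = -6/5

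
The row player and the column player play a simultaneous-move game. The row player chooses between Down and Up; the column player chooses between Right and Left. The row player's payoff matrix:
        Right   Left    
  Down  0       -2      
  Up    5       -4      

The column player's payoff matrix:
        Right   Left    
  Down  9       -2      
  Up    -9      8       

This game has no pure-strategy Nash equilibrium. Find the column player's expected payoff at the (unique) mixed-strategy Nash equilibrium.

The row player's mix must leave the column player indifferent between Right and Left.
  the column player's payoff from Right: p·9 + (1−p)·(-9) = 18p - 9
  the column player's payoff from Left: p·(-2) + (1−p)·8 = -10p + 8
  18p - 9 = -10p + 8  ⇒  28p = 17  ⇒  p = 17/28.
At equilibrium the column player is indifferent across columns, so the column player's payoff equals the payoff from Right: (17/28)·9 + (11/28)·(-9) = 27/14.

27/14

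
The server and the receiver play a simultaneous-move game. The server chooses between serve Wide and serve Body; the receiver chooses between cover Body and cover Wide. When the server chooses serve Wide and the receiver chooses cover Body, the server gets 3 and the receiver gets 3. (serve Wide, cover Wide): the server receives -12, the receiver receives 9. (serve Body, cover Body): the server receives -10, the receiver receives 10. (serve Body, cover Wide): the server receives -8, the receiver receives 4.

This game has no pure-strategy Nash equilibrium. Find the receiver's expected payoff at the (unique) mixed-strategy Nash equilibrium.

The server's mix must leave the receiver indifferent between cover Body and cover Wide.
  the receiver's expected payoff from cover Body: p·3 + (1−p)·10 = -7p + 10
  the receiver's expected payoff from cover Wide: p·9 + (1−p)·4 = 5p + 4
  -7p + 10 = 5p + 4  ⇒  -12p = -6  ⇒  p = 1/2.
At equilibrium the receiver is indifferent across columns, so the receiver's payoff equals the payoff from cover Body: (1/2)·3 + (1/2)·10 = 13/2.

13/2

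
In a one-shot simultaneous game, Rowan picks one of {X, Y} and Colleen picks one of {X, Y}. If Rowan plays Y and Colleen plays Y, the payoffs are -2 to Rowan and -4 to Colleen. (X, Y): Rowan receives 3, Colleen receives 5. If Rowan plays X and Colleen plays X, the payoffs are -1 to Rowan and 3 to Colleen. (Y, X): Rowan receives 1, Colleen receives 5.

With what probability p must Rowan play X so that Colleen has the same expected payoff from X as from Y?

p = 9/11

Set Colleen's expected payoff from X equal to that from Y:
  Colleen's payoff to X: p·3 + (1−p)·5 = -2p + 5
  Colleen's payoff to Y: p·5 + (1−p)·(-4) = 9p - 4
  -2p + 5 = 9p - 4  ⇒  -11p = -9  ⇒  p = 9/11.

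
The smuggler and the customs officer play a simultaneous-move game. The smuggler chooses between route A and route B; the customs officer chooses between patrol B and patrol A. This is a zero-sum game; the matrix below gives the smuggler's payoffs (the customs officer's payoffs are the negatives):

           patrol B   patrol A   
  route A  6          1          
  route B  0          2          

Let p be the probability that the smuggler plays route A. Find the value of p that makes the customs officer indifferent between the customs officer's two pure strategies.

p = 2/7

The customs officer's indifference between patrol B and patrol A determines the smuggler's mixing probability p:
  the customs officer's expected payoff from patrol B: p·(-6) + (1−p)·0 = -6p
  the customs officer's expected payoff from patrol A: p·(-1) + (1−p)·(-2) = p - 2
  -6p = p - 2  ⇒  -7p = -2  ⇒  p = 2/7.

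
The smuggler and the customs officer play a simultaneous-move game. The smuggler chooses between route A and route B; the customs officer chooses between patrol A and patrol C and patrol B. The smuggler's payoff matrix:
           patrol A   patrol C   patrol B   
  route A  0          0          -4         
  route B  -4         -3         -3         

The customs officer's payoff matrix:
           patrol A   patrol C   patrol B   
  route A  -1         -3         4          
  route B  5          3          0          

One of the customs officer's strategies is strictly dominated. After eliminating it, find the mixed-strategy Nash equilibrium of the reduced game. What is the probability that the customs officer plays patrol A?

q = 1/5

The customs officer's strategy patrol C is strictly dominated by patrol A: -1 > -3 and 5 > 3. Eliminate patrol C.
The smuggler's indifference between route A and route B determines the customs officer's mixing probability q:
  the smuggler's payoff from route A: q·0 + (1−q)·(-4) = 4q - 4
  the smuggler's payoff from route B: q·(-4) + (1−q)·(-3) = -q - 3
  4q - 4 = -q - 3  ⇒  5q = 1  ⇒  q = 1/5.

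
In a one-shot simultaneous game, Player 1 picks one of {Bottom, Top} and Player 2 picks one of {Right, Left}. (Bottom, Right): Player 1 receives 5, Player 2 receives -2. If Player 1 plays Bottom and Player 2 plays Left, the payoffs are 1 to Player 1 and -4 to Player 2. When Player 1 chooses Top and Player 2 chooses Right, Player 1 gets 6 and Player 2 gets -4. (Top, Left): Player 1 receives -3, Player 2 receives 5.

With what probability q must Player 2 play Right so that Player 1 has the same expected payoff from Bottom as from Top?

q = 4/5

Set Player 1's expected payoff from Bottom equal to that from Top:
  Player 1's expected payoff from Bottom: q·5 + (1−q)·1 = 4q + 1
  Player 1's expected payoff from Top: q·6 + (1−q)·(-3) = 9q - 3
  4q + 1 = 9q - 3  ⇒  -5q = -4  ⇒  q = 4/5.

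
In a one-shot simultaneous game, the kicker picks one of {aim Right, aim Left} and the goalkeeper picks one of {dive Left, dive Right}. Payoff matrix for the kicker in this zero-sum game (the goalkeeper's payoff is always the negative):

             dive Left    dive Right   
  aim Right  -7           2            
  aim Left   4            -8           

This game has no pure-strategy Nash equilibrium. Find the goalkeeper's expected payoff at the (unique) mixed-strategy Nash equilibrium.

16/7

For the goalkeeper to be willing to mix, the goalkeeper must be indifferent between dive Left and dive Right, which pins down the kicker's mix.
  the goalkeeper's payoff from dive Left: p·7 + (1−p)·(-4) = 11p - 4
  the goalkeeper's payoff from dive Right: p·(-2) + (1−p)·8 = -10p + 8
  11p - 4 = -10p + 8  ⇒  21p = 12  ⇒  p = 4/7.
At equilibrium the goalkeeper is indifferent across columns, so the goalkeeper's payoff equals the payoff from dive Left: (4/7)·7 + (3/7)·(-4) = 16/7.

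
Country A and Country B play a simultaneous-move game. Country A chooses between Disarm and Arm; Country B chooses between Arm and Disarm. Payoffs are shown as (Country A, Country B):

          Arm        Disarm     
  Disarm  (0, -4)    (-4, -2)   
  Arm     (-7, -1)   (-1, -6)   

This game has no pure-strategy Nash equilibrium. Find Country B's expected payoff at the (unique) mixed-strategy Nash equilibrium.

-22/7

Set Country B's expected payoff from Arm equal to that from Disarm:
  Country B's expected payoff from Arm: p·(-4) + (1−p)·(-1) = -3p - 1
  Country B's expected payoff from Disarm: p·(-2) + (1−p)·(-6) = 4p - 6
  -3p - 1 = 4p - 6  ⇒  -7p = -5  ⇒  p = 5/7.
At equilibrium Country B is indifferent across columns, so Country B's payoff equals the payoff from Arm: (5/7)·(-4) + (2/7)·(-1) = -22/7.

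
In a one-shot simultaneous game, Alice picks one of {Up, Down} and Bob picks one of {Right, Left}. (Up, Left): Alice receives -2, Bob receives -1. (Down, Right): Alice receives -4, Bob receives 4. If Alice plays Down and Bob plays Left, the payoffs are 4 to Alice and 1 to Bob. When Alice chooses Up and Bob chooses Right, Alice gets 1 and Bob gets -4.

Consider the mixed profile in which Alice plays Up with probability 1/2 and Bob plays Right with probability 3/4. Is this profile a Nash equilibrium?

No

Given Bob's mix q = 3/4, Alice's payoff from Up is 1/4 but from Down is -2. Alice strictly prefers Up, so Alice would not mix.
So the proposed profile is not a Nash equilibrium.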